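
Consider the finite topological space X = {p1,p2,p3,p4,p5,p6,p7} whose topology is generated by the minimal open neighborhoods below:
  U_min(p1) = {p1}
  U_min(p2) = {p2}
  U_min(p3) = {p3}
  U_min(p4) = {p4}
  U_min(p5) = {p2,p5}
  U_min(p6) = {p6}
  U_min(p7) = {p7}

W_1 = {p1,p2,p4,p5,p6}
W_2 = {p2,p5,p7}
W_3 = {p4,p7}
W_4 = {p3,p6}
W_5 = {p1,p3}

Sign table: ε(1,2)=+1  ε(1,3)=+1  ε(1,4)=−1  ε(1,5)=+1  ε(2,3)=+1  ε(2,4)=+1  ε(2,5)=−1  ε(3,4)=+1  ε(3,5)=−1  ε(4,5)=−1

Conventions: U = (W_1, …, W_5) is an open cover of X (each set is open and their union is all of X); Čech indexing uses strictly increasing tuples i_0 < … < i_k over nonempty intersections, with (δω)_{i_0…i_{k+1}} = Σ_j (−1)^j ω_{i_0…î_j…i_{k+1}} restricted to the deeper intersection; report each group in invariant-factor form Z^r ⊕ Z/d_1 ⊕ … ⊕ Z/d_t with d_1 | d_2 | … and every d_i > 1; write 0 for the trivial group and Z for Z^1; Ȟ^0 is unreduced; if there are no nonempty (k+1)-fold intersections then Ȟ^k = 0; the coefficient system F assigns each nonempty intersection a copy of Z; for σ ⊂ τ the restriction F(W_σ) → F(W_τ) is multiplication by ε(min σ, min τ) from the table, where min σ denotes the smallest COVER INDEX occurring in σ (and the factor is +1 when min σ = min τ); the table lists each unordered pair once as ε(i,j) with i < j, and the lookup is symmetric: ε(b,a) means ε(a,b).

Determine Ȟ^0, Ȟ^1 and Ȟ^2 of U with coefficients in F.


Ȟ^0 = Z, Ȟ^1 = Z^2, Ȟ^2 = 0

nerve of the cover:
  W12={p2,p5} W13={p4} W14={p6} W15={p1} W23={p7} W45={p3}
C dims 5,6; δ0: rk 4, SNF 1^4
Ȟ^0 = (5 − 4) − 0 = 1, so Ȟ^0 ≅ Z
Ȟ^1 = (6 − 0) − 4 = 2, so Ȟ^1 ≅ Z^2
Ȟ^2 = (0 − 0) − 0 = 0, so Ȟ^2 ≅ 0


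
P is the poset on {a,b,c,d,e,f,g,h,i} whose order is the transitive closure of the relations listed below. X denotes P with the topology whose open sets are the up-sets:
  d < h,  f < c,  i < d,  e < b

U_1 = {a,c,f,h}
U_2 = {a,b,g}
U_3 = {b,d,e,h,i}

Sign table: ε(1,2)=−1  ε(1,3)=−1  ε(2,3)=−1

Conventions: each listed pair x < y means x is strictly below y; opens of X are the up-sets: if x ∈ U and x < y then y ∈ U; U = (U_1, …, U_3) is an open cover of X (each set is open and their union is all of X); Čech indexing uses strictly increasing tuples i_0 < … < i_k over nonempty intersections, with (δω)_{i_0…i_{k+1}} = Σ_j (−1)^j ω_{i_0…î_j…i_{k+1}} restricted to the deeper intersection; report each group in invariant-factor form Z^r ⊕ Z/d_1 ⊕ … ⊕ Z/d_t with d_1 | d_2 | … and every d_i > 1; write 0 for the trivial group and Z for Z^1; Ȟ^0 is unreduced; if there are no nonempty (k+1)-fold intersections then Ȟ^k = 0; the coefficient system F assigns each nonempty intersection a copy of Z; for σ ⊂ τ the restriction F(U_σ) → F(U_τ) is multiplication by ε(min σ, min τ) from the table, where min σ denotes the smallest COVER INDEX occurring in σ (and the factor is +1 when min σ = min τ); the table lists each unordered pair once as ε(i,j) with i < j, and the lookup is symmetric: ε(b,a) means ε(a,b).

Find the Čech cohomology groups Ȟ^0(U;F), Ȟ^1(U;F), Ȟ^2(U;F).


Ȟ^0 ≅ 0, Ȟ^1 ≅ Z/2 and Ȟ^2 ≅ 0

nerve of the cover:
  U12={a} U13={h} U23={b}
C dims 3,3; δ0: rk 3, SNF 1^2·2
Ȟ^0 = (3 − 3) − 0 = 0, so Ȟ^0 ≅ 0
Ȟ^1 = (3 − 0) − 3 = 0 plus torsion [2], so Ȟ^1 ≅ Z/2
Ȟ^2 = (0 − 0) − 0 = 0, so Ȟ^2 ≅ 0


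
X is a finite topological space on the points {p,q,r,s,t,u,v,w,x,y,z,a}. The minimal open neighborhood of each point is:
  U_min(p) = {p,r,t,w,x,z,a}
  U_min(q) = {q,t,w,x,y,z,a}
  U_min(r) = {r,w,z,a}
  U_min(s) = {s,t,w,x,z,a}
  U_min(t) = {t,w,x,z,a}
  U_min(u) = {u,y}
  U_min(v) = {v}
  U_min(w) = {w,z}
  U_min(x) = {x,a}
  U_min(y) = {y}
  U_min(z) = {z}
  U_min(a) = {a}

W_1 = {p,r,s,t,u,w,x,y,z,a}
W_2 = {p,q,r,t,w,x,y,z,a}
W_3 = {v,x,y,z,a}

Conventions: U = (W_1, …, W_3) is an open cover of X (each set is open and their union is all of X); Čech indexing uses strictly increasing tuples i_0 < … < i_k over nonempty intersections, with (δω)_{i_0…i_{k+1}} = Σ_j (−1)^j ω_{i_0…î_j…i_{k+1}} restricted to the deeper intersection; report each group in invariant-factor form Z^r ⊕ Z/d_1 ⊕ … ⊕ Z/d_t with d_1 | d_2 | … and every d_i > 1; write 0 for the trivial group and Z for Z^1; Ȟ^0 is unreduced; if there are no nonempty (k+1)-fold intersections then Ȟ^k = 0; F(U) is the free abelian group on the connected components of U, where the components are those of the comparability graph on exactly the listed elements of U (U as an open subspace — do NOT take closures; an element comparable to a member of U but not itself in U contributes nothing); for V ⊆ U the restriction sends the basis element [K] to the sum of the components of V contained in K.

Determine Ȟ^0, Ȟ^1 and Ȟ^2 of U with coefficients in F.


Ȟ^0 = Z^2; Ȟ^1 = 0; Ȟ^2 = 0

cover nerve:
  W12={p,r,t,w,x,y,z,a} W13={x,y,z,a} W23={x,y,z,a}
  W123={x,y,z,a}
components per intersection:
  W1: {p,r,s,t,w,x,z,a} {u,y}
  W2: {p,q,r,t,w,x,y,z,a}
  W3: {v} {x,a} {y} {z}
  W12: {p,r,t,w,x,z,a} {y}
  W13: {x,a} {y} {z}
  W23: {x,a} {y} {z}
  W123: {x,a} {y} {z}
C dims 7,8,3; δ0: rk 5, SNF 1^5; δ1: rk 3, SNF 1^3
Ȟ^0: (7−5)−0=2 ⇒ Z^2
Ȟ^1: (8−3)−5=0 ⇒ 0
Ȟ^2: (3−0)−3=0 ⇒ 0


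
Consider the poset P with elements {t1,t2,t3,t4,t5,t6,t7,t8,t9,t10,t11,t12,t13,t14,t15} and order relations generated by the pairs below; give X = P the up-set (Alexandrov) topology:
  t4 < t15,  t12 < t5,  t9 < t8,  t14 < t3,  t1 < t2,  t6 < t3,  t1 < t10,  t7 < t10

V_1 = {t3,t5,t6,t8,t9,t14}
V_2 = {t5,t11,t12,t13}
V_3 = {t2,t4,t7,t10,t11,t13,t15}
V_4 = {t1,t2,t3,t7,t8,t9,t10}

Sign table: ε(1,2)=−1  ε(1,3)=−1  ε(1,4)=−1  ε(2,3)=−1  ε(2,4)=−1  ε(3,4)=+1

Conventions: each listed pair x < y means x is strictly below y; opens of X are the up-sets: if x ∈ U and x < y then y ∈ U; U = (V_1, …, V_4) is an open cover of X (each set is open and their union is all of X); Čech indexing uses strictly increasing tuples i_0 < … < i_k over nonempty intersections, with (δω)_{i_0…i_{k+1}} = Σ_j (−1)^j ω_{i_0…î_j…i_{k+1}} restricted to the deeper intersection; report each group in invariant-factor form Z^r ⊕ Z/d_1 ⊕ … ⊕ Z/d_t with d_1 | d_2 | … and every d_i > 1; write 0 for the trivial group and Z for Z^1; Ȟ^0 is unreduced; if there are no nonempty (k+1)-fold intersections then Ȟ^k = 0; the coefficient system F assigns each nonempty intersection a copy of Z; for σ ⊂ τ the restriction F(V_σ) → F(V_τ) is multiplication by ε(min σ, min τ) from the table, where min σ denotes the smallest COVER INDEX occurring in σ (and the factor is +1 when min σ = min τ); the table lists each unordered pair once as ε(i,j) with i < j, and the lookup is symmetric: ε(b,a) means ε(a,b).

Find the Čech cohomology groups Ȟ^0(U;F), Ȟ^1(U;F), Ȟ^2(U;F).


cover nerve:
  V12={t5} V14={t3,t8,t9} V23={t11,t13} V34={t2,t7,t10}
C dims 4,4; δ0: rk 4, SNF 1^3·2
Ȟ^0: (4−4)−0=0 ⇒ 0
Ȟ^1: (4−0)−4=0 plus torsion [2] ⇒ Z/2
Ȟ^2: (0−0)−0=0 ⇒ 0

Ȟ^0(U;F) ≅ 0, Ȟ^1(U;F) ≅ Z/2 and Ȟ^2(U;F) ≅ 0


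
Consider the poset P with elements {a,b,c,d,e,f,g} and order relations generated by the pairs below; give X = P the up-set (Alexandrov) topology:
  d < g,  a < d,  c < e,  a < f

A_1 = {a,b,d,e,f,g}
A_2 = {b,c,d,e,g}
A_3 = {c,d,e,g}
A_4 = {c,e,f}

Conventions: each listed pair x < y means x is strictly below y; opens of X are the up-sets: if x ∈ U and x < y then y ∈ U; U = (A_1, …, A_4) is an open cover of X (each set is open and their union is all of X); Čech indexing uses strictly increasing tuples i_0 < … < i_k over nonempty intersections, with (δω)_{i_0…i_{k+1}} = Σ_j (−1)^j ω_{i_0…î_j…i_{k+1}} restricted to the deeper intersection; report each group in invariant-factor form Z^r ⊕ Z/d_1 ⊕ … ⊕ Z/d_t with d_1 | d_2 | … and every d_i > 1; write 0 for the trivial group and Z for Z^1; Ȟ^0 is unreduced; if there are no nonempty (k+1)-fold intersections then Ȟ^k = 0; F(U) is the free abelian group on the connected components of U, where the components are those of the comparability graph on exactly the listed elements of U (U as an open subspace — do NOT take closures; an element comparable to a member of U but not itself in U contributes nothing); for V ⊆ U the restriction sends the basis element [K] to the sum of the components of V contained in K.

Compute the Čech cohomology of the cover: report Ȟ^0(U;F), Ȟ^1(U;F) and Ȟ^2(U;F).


nerve of the cover:
  A12={b,d,e,g} A13={d,e,g} A14={e,f} A23={c,d,e,g} A24={c,e} A34={c,e}
  A123={d,e,g} A124={e} A134={e} A234={c,e}
  A1234={e}
components per intersection:
  A1: {a,d,f,g} {b} {e}
  A2: {b} {c,e} {d,g}
  A3: {c,e} {d,g}
  A4: {c,e} {f}
  A12: {b} {d,g} {e}
  A13: {d,g} {e}
  A14: {e} {f}
  A23: {c,e} {d,g}
  A24: {c,e}
  A34: {c,e}
  A123: {d,g} {e}
  A124: {e}
  A134: {e}
  A234: {c,e}
  A1234: {e}
C dims 10,11,5,1; δ0: rk 7, SNF 1^7; δ1: rk 4, SNF 1^4; δ2: rk 1, SNF 1^1
Ȟ^0 = (10 − 7) − 0 = 3, so Ȟ^0 ≅ Z^3
Ȟ^1 = (11 − 4) − 7 = 0, so Ȟ^1 ≅ 0
Ȟ^2 = (5 − 1) − 4 = 0, so Ȟ^2 ≅ 0

Ȟ^0(U;F) ≅ Z^3, Ȟ^1(U;F) ≅ 0, Ȟ^2(U;F) ≅ 0


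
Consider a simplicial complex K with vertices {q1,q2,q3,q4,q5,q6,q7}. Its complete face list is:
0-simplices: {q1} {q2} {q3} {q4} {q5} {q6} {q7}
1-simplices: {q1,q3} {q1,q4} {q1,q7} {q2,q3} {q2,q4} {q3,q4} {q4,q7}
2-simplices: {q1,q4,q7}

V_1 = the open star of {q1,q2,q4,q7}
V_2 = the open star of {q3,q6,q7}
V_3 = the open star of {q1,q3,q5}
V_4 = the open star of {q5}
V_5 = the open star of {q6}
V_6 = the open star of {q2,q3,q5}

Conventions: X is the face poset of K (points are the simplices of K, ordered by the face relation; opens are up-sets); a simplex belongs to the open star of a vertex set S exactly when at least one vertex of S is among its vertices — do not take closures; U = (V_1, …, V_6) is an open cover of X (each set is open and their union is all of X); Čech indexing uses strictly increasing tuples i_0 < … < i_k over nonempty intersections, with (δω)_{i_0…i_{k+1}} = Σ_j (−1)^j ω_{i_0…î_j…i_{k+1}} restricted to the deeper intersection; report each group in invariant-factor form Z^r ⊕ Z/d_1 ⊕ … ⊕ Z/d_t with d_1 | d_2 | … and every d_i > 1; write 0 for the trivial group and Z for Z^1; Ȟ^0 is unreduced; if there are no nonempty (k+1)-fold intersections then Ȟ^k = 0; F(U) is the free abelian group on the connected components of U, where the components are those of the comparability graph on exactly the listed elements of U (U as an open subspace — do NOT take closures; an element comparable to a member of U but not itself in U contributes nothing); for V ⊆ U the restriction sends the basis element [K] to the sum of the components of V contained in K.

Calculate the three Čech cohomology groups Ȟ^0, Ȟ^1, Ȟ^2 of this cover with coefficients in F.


Ȟ^0 ≅ Z^3, Ȟ^1 ≅ Z^2, Ȟ^2 ≅ 0

intersection data:
  V1={{q1},{q2},{q4},{q7},{q1,q3},{q1,q4},{q1,q7},{q2,q3},{q2,q4},{q3,q4},{q4,q7},{q1,q4,q7}} V2={{q3},{q6},{q7},{q1,q3},{q1,q7},{q2,q3},{q3,q4},{q4,q7},{q1,q4,q7}} V3={{q1},{q3},{q5},{q1,q3},{q1,q4},{q1,q7},{q2,q3},{q3,q4},{q1,q4,q7}} V4={{q5}} V5={{q6}} V6={{q2},{q3},{q5},{q1,q3},{q2,q3},{q2,q4},{q3,q4}}
  V12={{q7},{q1,q3},{q1,q7},{q2,q3},{q3,q4},{q4,q7},{q1,q4,q7}} V13={{q1},{q1,q3},{q1,q4},{q1,q7},{q2,q3},{q3,q4},{q1,q4,q7}} V16={{q2},{q1,q3},{q2,q3},{q2,q4},{q3,q4}} V23={{q3},{q1,q3},{q1,q7},{q2,q3},{q3,q4},{q1,q4,q7}} V25={{q6}} V26={{q3},{q1,q3},{q2,q3},{q3,q4}} V34={{q5}} V36={{q3},{q5},{q1,q3},{q2,q3},{q3,q4}} V46={{q5}}
  V123={{q1,q3},{q1,q7},{q2,q3},{q3,q4},{q1,q4,q7}} V126={{q1,q3},{q2,q3},{q3,q4}} V136={{q1,q3},{q2,q3},{q3,q4}} V236={{q3},{q1,q3},{q2,q3},{q3,q4}} V346={{q5}}
  V1236={{q1,q3},{q2,q3},{q3,q4}}
components per intersection:
  V1: {{q1},{q2},{q4},{q7},{q1,q3},{q1,q4},{q1,q7},{q2,q3},{q2,q4},{q3,q4},{q4,q7},{q1,q4,q7}}
  V2: {{q3},{q1,q3},{q2,q3},{q3,q4}} {{q6}} {{q7},{q1,q7},{q4,q7},{q1,q4,q7}}
  V3: {{q1},{q3},{q1,q3},{q1,q4},{q1,q7},{q2,q3},{q3,q4},{q1,q4,q7}} {{q5}}
  V4: {{q5}}
  V5: {{q6}}
  V6: {{q2},{q3},{q1,q3},{q2,q3},{q2,q4},{q3,q4}} {{q5}}
  V12: {{q7},{q1,q7},{q4,q7},{q1,q4,q7}} {{q1,q3}} {{q2,q3}} {{q3,q4}}
  V13: {{q1},{q1,q3},{q1,q4},{q1,q7},{q1,q4,q7}} {{q2,q3}} {{q3,q4}}
  V16: {{q2},{q2,q3},{q2,q4}} {{q1,q3}} {{q3,q4}}
  V23: {{q3},{q1,q3},{q2,q3},{q3,q4}} {{q1,q7},{q1,q4,q7}}
  V25: {{q6}}
  V26: {{q3},{q1,q3},{q2,q3},{q3,q4}}
  V34: {{q5}}
  V36: {{q3},{q1,q3},{q2,q3},{q3,q4}} {{q5}}
  V46: {{q5}}
  V123: {{q1,q3}} {{q1,q7},{q1,q4,q7}} {{q2,q3}} {{q3,q4}}
  V126: {{q1,q3}} {{q2,q3}} {{q3,q4}}
  V136: {{q1,q3}} {{q2,q3}} {{q3,q4}}
  V236: {{q3},{q1,q3},{q2,q3},{q3,q4}}
  V346: {{q5}}
  V1236: {{q1,q3}} {{q2,q3}} {{q3,q4}}
C dims 10,18,12,3; δ0: rk 7, SNF 1^7; δ1: rk 9, SNF 1^9; δ2: rk 3, SNF 1^3
Ȟ^0 = (10 − 7) − 0 = 3, so Ȟ^0 ≅ Z^3
Ȟ^1 = (18 − 9) − 7 = 2, so Ȟ^1 ≅ Z^2
Ȟ^2 = (12 − 3) − 9 = 0, so Ȟ^2 ≅ 0


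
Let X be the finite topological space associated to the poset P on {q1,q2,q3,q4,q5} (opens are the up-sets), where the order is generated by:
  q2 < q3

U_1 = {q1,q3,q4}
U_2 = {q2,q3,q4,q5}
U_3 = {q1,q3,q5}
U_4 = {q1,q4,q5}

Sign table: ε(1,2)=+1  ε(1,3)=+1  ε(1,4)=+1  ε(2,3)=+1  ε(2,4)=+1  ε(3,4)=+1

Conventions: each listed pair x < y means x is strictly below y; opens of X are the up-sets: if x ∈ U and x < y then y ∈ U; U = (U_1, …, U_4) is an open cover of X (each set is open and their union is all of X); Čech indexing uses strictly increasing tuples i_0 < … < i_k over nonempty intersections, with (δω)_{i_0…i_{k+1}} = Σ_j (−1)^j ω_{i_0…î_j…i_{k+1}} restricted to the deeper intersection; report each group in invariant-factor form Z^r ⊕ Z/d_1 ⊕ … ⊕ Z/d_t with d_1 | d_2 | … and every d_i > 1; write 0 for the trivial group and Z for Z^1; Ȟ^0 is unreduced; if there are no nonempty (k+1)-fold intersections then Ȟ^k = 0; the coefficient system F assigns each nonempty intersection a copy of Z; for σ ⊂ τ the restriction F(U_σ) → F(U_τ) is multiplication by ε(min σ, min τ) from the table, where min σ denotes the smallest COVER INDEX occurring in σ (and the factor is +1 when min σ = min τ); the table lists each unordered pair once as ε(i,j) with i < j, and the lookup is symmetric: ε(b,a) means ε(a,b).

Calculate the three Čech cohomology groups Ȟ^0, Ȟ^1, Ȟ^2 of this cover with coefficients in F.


nerve simplices:
  U12={q3,q4} U13={q1,q3} U14={q1,q4} U23={q3,q5} U24={q4,q5} U34={q1,q5}
  U123={q3} U124={q4} U134={q1} U234={q5}
C dims 4,6,4; δ0: rk 3, SNF 1^3; δ1: rk 3, SNF 1^3
degree 0: 4−3−0 = 1 → Ȟ^0 ≅ Z
degree 1: 6−3−3 = 0 → Ȟ^1 ≅ 0
degree 2: 4−0−3 = 1 → Ȟ^2 ≅ Z

Ȟ^0 ≅ Z, Ȟ^1 ≅ 0, Ȟ^2 ≅ Z


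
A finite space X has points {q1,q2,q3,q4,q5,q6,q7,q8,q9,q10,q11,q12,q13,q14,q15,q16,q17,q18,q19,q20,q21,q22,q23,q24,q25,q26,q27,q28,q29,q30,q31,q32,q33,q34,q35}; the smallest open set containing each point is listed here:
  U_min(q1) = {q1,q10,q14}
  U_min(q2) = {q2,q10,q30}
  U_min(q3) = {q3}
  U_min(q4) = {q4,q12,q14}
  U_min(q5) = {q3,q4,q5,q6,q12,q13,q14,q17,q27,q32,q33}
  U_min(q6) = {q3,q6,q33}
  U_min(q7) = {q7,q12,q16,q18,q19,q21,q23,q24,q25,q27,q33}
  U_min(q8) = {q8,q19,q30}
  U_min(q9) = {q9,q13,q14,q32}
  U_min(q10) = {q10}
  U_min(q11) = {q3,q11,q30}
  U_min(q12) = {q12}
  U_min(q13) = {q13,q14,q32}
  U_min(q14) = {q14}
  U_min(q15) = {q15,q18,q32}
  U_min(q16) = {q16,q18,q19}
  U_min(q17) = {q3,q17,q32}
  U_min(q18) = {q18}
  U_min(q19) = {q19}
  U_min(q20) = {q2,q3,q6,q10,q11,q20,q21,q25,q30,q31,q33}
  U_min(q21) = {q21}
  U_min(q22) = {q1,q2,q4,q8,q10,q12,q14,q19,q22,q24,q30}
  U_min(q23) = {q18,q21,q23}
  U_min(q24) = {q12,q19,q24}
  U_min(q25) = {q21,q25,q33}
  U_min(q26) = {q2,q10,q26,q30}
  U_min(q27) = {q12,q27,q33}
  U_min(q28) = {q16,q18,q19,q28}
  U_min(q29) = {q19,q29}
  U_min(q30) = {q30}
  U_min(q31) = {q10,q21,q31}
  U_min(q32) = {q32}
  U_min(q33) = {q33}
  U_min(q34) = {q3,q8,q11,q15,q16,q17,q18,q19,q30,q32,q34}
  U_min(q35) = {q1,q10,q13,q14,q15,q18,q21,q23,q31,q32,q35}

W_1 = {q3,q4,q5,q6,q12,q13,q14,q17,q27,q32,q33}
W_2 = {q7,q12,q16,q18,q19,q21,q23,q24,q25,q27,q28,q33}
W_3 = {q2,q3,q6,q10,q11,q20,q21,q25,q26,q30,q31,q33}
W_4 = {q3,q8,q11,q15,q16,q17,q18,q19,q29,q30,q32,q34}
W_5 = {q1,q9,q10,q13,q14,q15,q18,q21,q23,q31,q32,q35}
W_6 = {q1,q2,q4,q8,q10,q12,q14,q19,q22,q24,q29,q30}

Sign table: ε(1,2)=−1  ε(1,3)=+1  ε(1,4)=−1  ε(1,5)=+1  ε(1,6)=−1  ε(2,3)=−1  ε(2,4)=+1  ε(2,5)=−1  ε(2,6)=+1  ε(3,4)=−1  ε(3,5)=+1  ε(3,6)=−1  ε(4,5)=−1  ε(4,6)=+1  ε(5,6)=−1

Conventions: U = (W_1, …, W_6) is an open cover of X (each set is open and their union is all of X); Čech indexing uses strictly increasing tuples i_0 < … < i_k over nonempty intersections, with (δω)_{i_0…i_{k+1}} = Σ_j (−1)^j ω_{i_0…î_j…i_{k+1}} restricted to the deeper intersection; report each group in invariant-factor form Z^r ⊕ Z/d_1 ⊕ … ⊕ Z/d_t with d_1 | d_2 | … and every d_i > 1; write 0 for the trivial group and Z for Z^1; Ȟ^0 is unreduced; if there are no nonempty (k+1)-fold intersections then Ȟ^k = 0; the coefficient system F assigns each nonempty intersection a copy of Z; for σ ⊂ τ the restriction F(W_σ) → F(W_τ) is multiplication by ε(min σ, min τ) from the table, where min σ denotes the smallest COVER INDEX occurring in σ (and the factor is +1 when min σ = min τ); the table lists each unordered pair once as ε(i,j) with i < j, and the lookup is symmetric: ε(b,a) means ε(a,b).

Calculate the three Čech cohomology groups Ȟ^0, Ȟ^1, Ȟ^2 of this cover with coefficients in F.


intersection data:
  W12={q12,q27,q33} W13={q3,q6,q33} W14={q3,q17,q32} W15={q13,q14,q32} W16={q4,q12,q14} W23={q21,q25,q33} W24={q16,q18,q19} W25={q18,q21,q23} W26={q12,q19,q24} W34={q3,q11,q30} W35={q10,q21,q31} W36={q2,q10,q30} W45={q15,q18,q32} W46={q8,q19,q29,q30} W56={q1,q10,q14}
  W123={q33} W126={q12} W134={q3} W145={q32} W156={q14} W235={q21} W245={q18} W246={q19} W346={q30} W356={q10}
C dims 6,15,10; δ0: rk 5, SNF 1^5; δ1: rk 10, SNF 1^9·2
Ȟ^0 = (6 − 5) − 0 = 1, so Ȟ^0 ≅ Z
Ȟ^1 = (15 − 10) − 5 = 0, so Ȟ^1 ≅ 0
Ȟ^2 = (10 − 0) − 10 = 0 plus torsion [2], so Ȟ^2 ≅ Z/2

Ȟ^0 = Z; Ȟ^1 = 0; Ȟ^2 = Z/2


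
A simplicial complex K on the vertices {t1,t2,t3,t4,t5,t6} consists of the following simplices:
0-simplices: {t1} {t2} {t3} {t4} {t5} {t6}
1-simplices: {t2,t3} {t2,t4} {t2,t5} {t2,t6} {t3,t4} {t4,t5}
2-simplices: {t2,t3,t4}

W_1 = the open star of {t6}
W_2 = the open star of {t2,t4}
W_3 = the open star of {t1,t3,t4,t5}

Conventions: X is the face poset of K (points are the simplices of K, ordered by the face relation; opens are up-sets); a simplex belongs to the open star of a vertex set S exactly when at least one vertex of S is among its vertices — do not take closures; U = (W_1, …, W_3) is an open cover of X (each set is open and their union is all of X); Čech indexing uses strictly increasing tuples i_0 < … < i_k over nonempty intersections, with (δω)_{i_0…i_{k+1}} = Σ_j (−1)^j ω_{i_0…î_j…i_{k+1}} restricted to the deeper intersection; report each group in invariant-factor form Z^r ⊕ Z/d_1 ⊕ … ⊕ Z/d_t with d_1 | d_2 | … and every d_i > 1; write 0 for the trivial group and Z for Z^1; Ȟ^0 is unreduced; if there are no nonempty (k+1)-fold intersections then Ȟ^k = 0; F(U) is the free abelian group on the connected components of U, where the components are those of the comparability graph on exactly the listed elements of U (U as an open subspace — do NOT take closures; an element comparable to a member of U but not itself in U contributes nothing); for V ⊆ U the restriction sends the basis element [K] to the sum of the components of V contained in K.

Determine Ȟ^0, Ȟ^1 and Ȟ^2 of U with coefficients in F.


nerve simplices:
  W1={{t6},{t2,t6}} W2={{t2},{t4},{t2,t3},{t2,t4},{t2,t5},{t2,t6},{t3,t4},{t4,t5},{t2,t3,t4}} W3={{t1},{t3},{t4},{t5},{t2,t3},{t2,t4},{t2,t5},{t3,t4},{t4,t5},{t2,t3,t4}}
  W12={{t2,t6}} W23={{t4},{t2,t3},{t2,t4},{t2,t5},{t3,t4},{t4,t5},{t2,t3,t4}}
components per intersection:
  W1: {{t6},{t2,t6}}
  W2: {{t2},{t4},{t2,t3},{t2,t4},{t2,t5},{t2,t6},{t3,t4},{t4,t5},{t2,t3,t4}}
  W3: {{t1}} {{t3},{t4},{t5},{t2,t3},{t2,t4},{t2,t5},{t3,t4},{t4,t5},{t2,t3,t4}}
  W12: {{t2,t6}}
  W23: {{t4},{t2,t3},{t2,t4},{t3,t4},{t4,t5},{t2,t3,t4}} {{t2,t5}}
C dims 4,3; δ0: rk 2, SNF 1^2
degree 0: 4−2−0 = 2 → Ȟ^0 ≅ Z^2
degree 1: 3−0−2 = 1 → Ȟ^1 ≅ Z
degree 2: 0−0−0 = 0 → Ȟ^2 ≅ 0

Ȟ^0 ≅ Z^2; Ȟ^1 ≅ Z; Ȟ^2 ≅ 0


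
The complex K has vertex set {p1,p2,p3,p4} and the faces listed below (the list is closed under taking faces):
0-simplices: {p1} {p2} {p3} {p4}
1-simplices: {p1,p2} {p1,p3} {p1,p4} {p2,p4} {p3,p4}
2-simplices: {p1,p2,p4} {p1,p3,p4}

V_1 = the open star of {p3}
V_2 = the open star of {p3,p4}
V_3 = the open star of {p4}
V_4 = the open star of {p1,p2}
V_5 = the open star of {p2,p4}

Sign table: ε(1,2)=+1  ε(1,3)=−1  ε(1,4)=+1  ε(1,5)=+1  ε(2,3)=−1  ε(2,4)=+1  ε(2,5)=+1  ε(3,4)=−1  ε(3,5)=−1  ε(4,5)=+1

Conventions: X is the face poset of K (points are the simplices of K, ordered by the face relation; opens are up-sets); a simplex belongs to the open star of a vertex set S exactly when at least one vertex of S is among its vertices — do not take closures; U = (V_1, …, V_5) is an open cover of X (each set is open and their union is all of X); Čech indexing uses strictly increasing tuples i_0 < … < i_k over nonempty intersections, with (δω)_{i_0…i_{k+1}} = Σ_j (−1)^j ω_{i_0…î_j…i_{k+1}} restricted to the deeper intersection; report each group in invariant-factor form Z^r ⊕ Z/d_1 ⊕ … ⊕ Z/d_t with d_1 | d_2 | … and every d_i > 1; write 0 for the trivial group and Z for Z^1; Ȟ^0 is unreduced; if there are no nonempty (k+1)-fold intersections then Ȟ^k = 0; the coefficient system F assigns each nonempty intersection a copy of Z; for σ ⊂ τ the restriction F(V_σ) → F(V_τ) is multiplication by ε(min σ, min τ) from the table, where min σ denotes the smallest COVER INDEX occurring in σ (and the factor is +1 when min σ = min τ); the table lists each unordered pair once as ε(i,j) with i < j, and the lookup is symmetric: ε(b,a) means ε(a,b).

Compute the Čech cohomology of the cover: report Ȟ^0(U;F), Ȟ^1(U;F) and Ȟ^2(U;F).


Ȟ^0(U;F) ≅ Z,  Ȟ^1(U;F) ≅ 0,  Ȟ^2(U;F) ≅ 0

nonempty overlaps:
  V1={{p3},{p1,p3},{p3,p4},{p1,p3,p4}} V2={{p3},{p4},{p1,p3},{p1,p4},{p2,p4},{p3,p4},{p1,p2,p4},{p1,p3,p4}} V3={{p4},{p1,p4},{p2,p4},{p3,p4},{p1,p2,p4},{p1,p3,p4}} V4={{p1},{p2},{p1,p2},{p1,p3},{p1,p4},{p2,p4},{p1,p2,p4},{p1,p3,p4}} V5={{p2},{p4},{p1,p2},{p1,p4},{p2,p4},{p3,p4},{p1,p2,p4},{p1,p3,p4}}
  V12={{p3},{p1,p3},{p3,p4},{p1,p3,p4}} V13={{p3,p4},{p1,p3,p4}} V14={{p1,p3},{p1,p3,p4}} V15={{p3,p4},{p1,p3,p4}} V23={{p4},{p1,p4},{p2,p4},{p3,p4},{p1,p2,p4},{p1,p3,p4}} V24={{p1,p3},{p1,p4},{p2,p4},{p1,p2,p4},{p1,p3,p4}} V25={{p4},{p1,p4},{p2,p4},{p3,p4},{p1,p2,p4},{p1,p3,p4}} V34={{p1,p4},{p2,p4},{p1,p2,p4},{p1,p3,p4}} V35={{p4},{p1,p4},{p2,p4},{p3,p4},{p1,p2,p4},{p1,p3,p4}} V45={{p2},{p1,p2},{p1,p4},{p2,p4},{p1,p2,p4},{p1,p3,p4}}
  V123={{p3,p4},{p1,p3,p4}} V124={{p1,p3},{p1,p3,p4}} V125={{p3,p4},{p1,p3,p4}} V134={{p1,p3,p4}} V135={{p3,p4},{p1,p3,p4}} V145={{p1,p3,p4}} V234={{p1,p4},{p2,p4},{p1,p2,p4},{p1,p3,p4}} V235={{p4},{p1,p4},{p2,p4},{p3,p4},{p1,p2,p4},{p1,p3,p4}} V245={{p1,p4},{p2,p4},{p1,p2,p4},{p1,p3,p4}} V345={{p1,p4},{p2,p4},{p1,p2,p4},{p1,p3,p4}}
  V1234={{p1,p3,p4}} V1235={{p3,p4},{p1,p3,p4}} V1245={{p1,p3,p4}} V1345={{p1,p3,p4}} V2345={{p1,p4},{p2,p4},{p1,p2,p4},{p1,p3,p4}}
  V12345={{p1,p3,p4}}
C dims 5,10,10,5; δ0: rk 4, SNF 1^4; δ1: rk 6, SNF 1^6; δ2: rk 4, SNF 1^4
degree 0: 5−4−0 = 1 → Ȟ^0 ≅ Z
degree 1: 10−6−4 = 0 → Ȟ^1 ≅ 0
degree 2: 10−4−6 = 0 → Ȟ^2 ≅ 0


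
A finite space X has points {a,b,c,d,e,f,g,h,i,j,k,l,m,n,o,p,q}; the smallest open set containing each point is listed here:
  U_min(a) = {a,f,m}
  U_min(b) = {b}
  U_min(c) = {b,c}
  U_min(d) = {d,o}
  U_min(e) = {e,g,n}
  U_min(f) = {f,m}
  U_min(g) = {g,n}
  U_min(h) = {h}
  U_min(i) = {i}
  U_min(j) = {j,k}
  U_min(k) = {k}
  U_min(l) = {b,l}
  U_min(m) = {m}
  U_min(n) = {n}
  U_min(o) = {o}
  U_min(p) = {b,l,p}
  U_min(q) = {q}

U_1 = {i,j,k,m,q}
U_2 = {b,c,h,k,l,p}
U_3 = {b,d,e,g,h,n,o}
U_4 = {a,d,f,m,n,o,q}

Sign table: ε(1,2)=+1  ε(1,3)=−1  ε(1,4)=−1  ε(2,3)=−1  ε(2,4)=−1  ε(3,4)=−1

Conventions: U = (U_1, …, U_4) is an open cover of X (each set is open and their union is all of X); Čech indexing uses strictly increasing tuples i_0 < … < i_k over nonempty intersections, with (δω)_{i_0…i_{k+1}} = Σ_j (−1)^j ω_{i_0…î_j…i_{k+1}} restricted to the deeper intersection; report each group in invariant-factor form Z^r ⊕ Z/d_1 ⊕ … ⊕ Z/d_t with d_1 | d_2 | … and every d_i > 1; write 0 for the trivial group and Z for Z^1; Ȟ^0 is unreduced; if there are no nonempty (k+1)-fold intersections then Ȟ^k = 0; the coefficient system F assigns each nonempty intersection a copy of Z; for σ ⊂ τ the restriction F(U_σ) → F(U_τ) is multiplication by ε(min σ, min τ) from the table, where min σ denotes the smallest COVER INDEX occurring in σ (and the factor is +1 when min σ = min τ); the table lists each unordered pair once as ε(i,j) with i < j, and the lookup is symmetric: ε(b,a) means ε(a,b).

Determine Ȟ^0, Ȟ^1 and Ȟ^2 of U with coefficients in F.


nerve of the cover:
  U12={k} U14={m,q} U23={b,h} U34={d,n,o}
C dims 4,4; δ0: rk 4, SNF 1^3·2
Ȟ^0 = (4 − 4) − 0 = 0, so Ȟ^0 ≅ 0
Ȟ^1 = (4 − 0) − 4 = 0 plus torsion [2], so Ȟ^1 ≅ Z/2
Ȟ^2 = (0 − 0) − 0 = 0, so Ȟ^2 ≅ 0

Ȟ^0 ≅ 0; Ȟ^1 ≅ Z/2; Ȟ^2 ≅ 0


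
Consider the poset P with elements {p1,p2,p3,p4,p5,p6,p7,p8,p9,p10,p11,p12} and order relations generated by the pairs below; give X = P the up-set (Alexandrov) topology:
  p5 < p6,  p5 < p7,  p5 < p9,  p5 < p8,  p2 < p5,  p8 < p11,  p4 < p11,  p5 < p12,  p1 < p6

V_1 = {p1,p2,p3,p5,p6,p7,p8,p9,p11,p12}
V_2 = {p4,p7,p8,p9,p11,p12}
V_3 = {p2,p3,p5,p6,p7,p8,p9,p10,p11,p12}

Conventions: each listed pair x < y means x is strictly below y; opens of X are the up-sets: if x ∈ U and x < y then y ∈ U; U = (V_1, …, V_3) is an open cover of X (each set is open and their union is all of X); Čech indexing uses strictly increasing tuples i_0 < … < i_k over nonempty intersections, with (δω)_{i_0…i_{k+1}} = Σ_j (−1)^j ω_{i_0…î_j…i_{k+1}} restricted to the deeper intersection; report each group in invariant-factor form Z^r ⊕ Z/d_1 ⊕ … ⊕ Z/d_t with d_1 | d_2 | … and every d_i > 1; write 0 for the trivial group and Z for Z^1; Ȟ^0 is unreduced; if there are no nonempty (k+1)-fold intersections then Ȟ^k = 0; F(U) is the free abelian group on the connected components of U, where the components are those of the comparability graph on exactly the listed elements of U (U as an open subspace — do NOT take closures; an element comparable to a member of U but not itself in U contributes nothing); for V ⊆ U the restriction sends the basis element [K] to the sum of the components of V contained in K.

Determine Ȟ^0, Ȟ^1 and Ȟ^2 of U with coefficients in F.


Ȟ^0(U;F) ≅ Z^3; Ȟ^1(U;F) ≅ 0; Ȟ^2(U;F) ≅ 0

nerve of the cover:
  V12={p7,p8,p9,p11,p12} V13={p2,p3,p5,p6,p7,p8,p9,p11,p12} V23={p7,p8,p9,p11,p12}
  V123={p7,p8,p9,p11,p12}
components per intersection:
  V1: {p1,p2,p5,p6,p7,p8,p9,p11,p12} {p3}
  V2: {p4,p8,p11} {p7} {p9} {p12}
  V3: {p2,p5,p6,p7,p8,p9,p11,p12} {p3} {p10}
  V12: {p7} {p8,p11} {p9} {p12}
  V13: {p2,p5,p6,p7,p8,p9,p11,p12} {p3}
  V23: {p7} {p8,p11} {p9} {p12}
  V123: {p7} {p8,p11} {p9} {p12}
C dims 9,10,4; δ0: rk 6, SNF 1^6; δ1: rk 4, SNF 1^4
Ȟ^0 = (9 − 6) − 0 = 3, so Ȟ^0 ≅ Z^3
Ȟ^1 = (10 − 4) − 6 = 0, so Ȟ^1 ≅ 0
Ȟ^2 = (4 − 0) − 4 = 0, so Ȟ^2 ≅ 0


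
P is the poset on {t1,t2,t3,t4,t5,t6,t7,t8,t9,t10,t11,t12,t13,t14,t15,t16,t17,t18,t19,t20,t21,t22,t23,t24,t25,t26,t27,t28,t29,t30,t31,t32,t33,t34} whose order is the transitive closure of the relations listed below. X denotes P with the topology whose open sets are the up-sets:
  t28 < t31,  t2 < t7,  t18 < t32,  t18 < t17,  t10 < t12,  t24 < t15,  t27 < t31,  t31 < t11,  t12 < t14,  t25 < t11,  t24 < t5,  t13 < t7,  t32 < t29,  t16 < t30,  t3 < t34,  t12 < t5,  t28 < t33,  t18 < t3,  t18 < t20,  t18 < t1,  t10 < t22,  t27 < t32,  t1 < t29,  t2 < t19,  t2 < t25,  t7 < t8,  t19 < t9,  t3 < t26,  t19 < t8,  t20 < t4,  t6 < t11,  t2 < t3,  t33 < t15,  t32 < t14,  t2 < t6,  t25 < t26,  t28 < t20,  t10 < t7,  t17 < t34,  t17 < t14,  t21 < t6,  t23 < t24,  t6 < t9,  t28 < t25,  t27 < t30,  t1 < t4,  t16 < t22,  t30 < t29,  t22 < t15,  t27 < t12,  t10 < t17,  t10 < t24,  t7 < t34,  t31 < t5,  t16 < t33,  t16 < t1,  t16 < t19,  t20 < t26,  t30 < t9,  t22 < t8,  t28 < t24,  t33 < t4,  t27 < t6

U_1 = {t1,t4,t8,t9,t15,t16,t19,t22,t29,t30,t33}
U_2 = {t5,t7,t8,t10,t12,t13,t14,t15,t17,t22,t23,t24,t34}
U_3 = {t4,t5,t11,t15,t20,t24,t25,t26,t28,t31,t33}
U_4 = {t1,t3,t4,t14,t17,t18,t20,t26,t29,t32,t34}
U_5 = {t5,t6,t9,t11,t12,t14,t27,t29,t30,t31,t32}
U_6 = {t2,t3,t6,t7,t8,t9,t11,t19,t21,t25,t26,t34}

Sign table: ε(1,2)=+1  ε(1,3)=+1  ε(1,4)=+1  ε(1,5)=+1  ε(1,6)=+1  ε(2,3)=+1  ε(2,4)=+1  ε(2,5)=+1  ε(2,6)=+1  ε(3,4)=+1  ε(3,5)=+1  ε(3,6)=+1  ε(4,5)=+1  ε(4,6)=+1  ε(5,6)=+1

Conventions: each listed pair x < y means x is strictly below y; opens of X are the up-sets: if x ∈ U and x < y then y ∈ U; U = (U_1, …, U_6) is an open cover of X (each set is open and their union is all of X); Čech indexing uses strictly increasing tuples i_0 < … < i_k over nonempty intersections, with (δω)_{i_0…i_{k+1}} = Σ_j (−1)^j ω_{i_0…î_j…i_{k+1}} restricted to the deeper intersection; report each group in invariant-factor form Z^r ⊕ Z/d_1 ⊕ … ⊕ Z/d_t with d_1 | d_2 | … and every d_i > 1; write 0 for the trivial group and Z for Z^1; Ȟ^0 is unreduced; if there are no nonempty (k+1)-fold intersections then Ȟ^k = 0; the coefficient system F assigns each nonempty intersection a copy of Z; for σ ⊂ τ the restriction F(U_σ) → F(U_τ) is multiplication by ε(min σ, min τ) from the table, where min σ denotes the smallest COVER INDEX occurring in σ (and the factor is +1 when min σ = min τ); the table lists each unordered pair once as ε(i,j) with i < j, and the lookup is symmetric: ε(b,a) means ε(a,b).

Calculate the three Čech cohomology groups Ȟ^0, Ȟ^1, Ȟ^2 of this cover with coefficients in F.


Ȟ^0 = Z; Ȟ^1 = 0; Ȟ^2 = Z/2

cover nerve:
  U12={t8,t15,t22} U13={t4,t15,t33} U14={t1,t4,t29} U15={t9,t29,t30} U16={t8,t9,t19} U23={t5,t15,t24} U24={t14,t17,t34} U25={t5,t12,t14} U26={t7,t8,t34} U34={t4,t20,t26} U35={t5,t11,t31} U36={t11,t25,t26} U45={t14,t29,t32} U46={t3,t26,t34} U56={t6,t9,t11}
  U123={t15} U126={t8} U134={t4} U145={t29} U156={t9} U235={t5} U245={t14} U246={t34} U346={t26} U356={t11}
C dims 6,15,10; δ0: rk 5, SNF 1^5; δ1: rk 10, SNF 1^9·2
Ȟ^0: (6−5)−0=1 ⇒ Z
Ȟ^1: (15−10)−5=0 ⇒ 0
Ȟ^2: (10−0)−10=0 plus torsion [2] ⇒ Z/2


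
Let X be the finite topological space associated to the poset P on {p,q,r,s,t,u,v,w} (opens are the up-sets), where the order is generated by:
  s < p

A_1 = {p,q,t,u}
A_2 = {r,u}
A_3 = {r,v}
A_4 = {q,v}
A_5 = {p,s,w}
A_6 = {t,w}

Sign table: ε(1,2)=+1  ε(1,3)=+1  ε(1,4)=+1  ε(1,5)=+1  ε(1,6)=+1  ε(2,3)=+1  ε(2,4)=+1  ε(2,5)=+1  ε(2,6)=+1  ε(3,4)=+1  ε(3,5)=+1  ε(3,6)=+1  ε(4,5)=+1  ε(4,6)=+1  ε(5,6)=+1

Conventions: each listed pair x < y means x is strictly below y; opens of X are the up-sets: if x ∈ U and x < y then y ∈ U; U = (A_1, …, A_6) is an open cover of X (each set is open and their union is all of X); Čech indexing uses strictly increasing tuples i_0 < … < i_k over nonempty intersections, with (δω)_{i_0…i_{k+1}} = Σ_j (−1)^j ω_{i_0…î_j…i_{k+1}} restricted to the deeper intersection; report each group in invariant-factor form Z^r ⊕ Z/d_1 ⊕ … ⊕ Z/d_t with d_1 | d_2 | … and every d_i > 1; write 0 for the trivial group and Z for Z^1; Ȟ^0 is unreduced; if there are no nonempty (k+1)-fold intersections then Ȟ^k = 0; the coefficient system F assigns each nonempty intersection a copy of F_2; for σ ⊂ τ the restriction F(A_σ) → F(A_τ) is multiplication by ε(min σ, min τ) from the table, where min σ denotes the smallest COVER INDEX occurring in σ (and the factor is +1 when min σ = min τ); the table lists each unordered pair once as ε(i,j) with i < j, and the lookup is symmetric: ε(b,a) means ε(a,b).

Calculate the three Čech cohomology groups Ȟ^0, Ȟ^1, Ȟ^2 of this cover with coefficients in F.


cover nerve:
  A12={u} A14={q} A15={p} A16={t} A23={r} A34={v} A56={w}
C dims 6,7; δ0: rk_F2 5
Ȟ^0: (6−5)−0=1 ⇒ Z/2
Ȟ^1: (7−0)−5=2 ⇒ Z/2 ⊕ Z/2
Ȟ^2: (0−0)−0=0 ⇒ 0

Ȟ^0 = Z/2,  Ȟ^1 = Z/2 ⊕ Z/2,  Ȟ^2 = 0


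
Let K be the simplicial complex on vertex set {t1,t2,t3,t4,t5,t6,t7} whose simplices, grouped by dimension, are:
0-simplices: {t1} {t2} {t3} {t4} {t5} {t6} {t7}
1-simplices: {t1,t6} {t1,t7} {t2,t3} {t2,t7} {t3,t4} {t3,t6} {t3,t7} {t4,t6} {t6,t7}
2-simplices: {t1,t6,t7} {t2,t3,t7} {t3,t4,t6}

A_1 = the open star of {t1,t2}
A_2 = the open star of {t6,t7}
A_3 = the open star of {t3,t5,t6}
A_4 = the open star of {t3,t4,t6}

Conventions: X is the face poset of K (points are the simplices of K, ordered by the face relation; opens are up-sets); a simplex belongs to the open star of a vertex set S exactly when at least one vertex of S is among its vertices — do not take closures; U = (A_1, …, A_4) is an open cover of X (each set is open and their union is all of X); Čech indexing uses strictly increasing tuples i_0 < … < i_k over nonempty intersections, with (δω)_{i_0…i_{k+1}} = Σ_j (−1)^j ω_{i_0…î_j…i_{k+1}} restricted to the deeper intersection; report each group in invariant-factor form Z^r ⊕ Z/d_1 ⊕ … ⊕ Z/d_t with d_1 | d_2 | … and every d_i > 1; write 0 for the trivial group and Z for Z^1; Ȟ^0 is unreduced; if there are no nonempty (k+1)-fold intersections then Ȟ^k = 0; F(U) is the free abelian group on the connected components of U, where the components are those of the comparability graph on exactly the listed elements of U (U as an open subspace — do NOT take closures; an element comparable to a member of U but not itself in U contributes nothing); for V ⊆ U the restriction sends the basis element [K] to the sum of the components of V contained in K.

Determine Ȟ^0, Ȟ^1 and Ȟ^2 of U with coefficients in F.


Ȟ^0(U;F) ≅ Z^2, Ȟ^1(U;F) ≅ Z and Ȟ^2(U;F) ≅ 0

nerve simplices:
  A1={{t1},{t2},{t1,t6},{t1,t7},{t2,t3},{t2,t7},{t1,t6,t7},{t2,t3,t7}} A2={{t6},{t7},{t1,t6},{t1,t7},{t2,t7},{t3,t6},{t3,t7},{t4,t6},{t6,t7},{t1,t6,t7},{t2,t3,t7},{t3,t4,t6}} A3={{t3},{t5},{t6},{t1,t6},{t2,t3},{t3,t4},{t3,t6},{t3,t7},{t4,t6},{t6,t7},{t1,t6,t7},{t2,t3,t7},{t3,t4,t6}} A4={{t3},{t4},{t6},{t1,t6},{t2,t3},{t3,t4},{t3,t6},{t3,t7},{t4,t6},{t6,t7},{t1,t6,t7},{t2,t3,t7},{t3,t4,t6}}
  A12={{t1,t6},{t1,t7},{t2,t7},{t1,t6,t7},{t2,t3,t7}} A13={{t1,t6},{t2,t3},{t1,t6,t7},{t2,t3,t7}} A14={{t1,t6},{t2,t3},{t1,t6,t7},{t2,t3,t7}} A23={{t6},{t1,t6},{t3,t6},{t3,t7},{t4,t6},{t6,t7},{t1,t6,t7},{t2,t3,t7},{t3,t4,t6}} A24={{t6},{t1,t6},{t3,t6},{t3,t7},{t4,t6},{t6,t7},{t1,t6,t7},{t2,t3,t7},{t3,t4,t6}} A34={{t3},{t6},{t1,t6},{t2,t3},{t3,t4},{t3,t6},{t3,t7},{t4,t6},{t6,t7},{t1,t6,t7},{t2,t3,t7},{t3,t4,t6}}
  A123={{t1,t6},{t1,t6,t7},{t2,t3,t7}} A124={{t1,t6},{t1,t6,t7},{t2,t3,t7}} A134={{t1,t6},{t2,t3},{t1,t6,t7},{t2,t3,t7}} A234={{t6},{t1,t6},{t3,t6},{t3,t7},{t4,t6},{t6,t7},{t1,t6,t7},{t2,t3,t7},{t3,t4,t6}}
  A1234={{t1,t6},{t1,t6,t7},{t2,t3,t7}}
components per intersection:
  A1: {{t1},{t1,t6},{t1,t7},{t1,t6,t7}} {{t2},{t2,t3},{t2,t7},{t2,t3,t7}}
  A2: {{t6},{t7},{t1,t6},{t1,t7},{t2,t7},{t3,t6},{t3,t7},{t4,t6},{t6,t7},{t1,t6,t7},{t2,t3,t7},{t3,t4,t6}}
  A3: {{t3},{t6},{t1,t6},{t2,t3},{t3,t4},{t3,t6},{t3,t7},{t4,t6},{t6,t7},{t1,t6,t7},{t2,t3,t7},{t3,t4,t6}} {{t5}}
  A4: {{t3},{t4},{t6},{t1,t6},{t2,t3},{t3,t4},{t3,t6},{t3,t7},{t4,t6},{t6,t7},{t1,t6,t7},{t2,t3,t7},{t3,t4,t6}}
  A12: {{t1,t6},{t1,t7},{t1,t6,t7}} {{t2,t7},{t2,t3,t7}}
  A13: {{t1,t6},{t1,t6,t7}} {{t2,t3},{t2,t3,t7}}
  A14: {{t1,t6},{t1,t6,t7}} {{t2,t3},{t2,t3,t7}}
  A23: {{t6},{t1,t6},{t3,t6},{t4,t6},{t6,t7},{t1,t6,t7},{t3,t4,t6}} {{t3,t7},{t2,t3,t7}}
  A24: {{t6},{t1,t6},{t3,t6},{t4,t6},{t6,t7},{t1,t6,t7},{t3,t4,t6}} {{t3,t7},{t2,t3,t7}}
  A34: {{t3},{t6},{t1,t6},{t2,t3},{t3,t4},{t3,t6},{t3,t7},{t4,t6},{t6,t7},{t1,t6,t7},{t2,t3,t7},{t3,t4,t6}}
  A123: {{t1,t6},{t1,t6,t7}} {{t2,t3,t7}}
  A124: {{t1,t6},{t1,t6,t7}} {{t2,t3,t7}}
  A134: {{t1,t6},{t1,t6,t7}} {{t2,t3},{t2,t3,t7}}
  A234: {{t6},{t1,t6},{t3,t6},{t4,t6},{t6,t7},{t1,t6,t7},{t3,t4,t6}} {{t3,t7},{t2,t3,t7}}
  A1234: {{t1,t6},{t1,t6,t7}} {{t2,t3,t7}}
C dims 6,11,8,2; δ0: rk 4, SNF 1^4; δ1: rk 6, SNF 1^6; δ2: rk 2, SNF 1^2
degree 0: 6−4−0 = 2 → Ȟ^0 ≅ Z^2
degree 1: 11−6−4 = 1 → Ȟ^1 ≅ Z
degree 2: 8−2−6 = 0 → Ȟ^2 ≅ 0


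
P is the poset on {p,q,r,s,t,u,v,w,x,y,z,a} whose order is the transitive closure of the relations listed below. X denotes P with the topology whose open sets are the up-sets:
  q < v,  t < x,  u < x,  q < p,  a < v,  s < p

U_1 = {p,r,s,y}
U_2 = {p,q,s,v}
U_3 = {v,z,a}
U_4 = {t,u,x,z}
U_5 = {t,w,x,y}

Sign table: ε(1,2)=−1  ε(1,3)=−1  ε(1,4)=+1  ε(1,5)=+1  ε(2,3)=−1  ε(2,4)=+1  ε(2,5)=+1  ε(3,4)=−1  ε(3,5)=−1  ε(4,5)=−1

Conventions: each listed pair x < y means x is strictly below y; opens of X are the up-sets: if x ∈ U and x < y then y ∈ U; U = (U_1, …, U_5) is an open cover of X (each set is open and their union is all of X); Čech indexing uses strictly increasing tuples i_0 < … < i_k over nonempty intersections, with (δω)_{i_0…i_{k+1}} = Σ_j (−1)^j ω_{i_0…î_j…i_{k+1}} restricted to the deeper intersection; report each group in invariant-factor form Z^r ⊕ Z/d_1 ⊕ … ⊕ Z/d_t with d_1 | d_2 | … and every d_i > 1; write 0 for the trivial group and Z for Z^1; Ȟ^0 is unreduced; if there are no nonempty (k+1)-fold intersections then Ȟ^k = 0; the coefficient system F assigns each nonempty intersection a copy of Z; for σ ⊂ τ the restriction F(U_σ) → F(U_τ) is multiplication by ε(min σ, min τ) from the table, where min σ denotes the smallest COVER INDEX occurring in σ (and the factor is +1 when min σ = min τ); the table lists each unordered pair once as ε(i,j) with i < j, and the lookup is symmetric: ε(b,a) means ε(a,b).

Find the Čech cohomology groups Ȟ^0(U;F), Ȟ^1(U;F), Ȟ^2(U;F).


cover nerve:
  U12={p,s} U15={y} U23={v} U34={z} U45={t,x}
C dims 5,5; δ0: rk 4, SNF 1^4
Ȟ^0: (5−4)−0=1 ⇒ Z
Ȟ^1: (5−0)−4=1 ⇒ Z
Ȟ^2: (0−0)−0=0 ⇒ 0

Ȟ^0 = Z, Ȟ^1 = Z, Ȟ^2 = 0


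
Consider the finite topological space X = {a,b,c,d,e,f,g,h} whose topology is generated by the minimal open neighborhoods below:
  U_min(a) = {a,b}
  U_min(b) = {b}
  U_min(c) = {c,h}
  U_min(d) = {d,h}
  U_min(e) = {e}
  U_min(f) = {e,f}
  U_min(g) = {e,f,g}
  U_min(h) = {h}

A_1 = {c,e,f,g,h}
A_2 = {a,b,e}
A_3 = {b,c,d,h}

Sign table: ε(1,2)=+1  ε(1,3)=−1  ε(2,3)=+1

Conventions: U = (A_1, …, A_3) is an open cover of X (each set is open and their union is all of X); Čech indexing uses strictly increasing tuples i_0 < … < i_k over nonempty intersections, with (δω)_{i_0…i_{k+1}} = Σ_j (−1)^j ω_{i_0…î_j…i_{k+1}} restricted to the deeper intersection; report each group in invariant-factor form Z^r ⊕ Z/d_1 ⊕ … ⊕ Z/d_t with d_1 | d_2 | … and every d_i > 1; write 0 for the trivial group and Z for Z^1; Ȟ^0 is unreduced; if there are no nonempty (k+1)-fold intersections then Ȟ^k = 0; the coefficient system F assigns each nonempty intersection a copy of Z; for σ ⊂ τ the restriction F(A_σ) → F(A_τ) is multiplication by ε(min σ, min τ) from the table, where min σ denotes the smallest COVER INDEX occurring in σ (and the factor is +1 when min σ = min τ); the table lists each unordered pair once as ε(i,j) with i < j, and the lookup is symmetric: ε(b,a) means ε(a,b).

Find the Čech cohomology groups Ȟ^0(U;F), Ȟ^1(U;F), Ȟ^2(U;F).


Ȟ^0 = 0, Ȟ^1 = Z/2 and Ȟ^2 = 0

nonempty overlaps:
  A12={e} A13={c,h} A23={b}
C dims 3,3; δ0: rk 3, SNF 1^2·2
degree 0: 3−3−0 = 0 → Ȟ^0 ≅ 0
degree 1: 3−0−3 = 0 plus torsion [2] → Ȟ^1 ≅ Z/2
degree 2: 0−0−0 = 0 → Ȟ^2 ≅ 0
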